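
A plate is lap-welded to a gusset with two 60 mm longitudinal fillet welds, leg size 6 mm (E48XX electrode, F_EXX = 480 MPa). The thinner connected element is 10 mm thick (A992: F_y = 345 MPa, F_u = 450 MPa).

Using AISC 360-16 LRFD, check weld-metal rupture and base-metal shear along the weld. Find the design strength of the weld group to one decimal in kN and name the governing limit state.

Weld metal: throat = 0.707×6 = 4.242 mm, L = 2×60 = 120 mm. φR_n = 0.75 × 0.6 × 480 × 4.242 × 120 = 110.0 kN.
Base metal shear (10 mm plate): yield φR_n = 1.0×0.6×345×10×120 = 248.4 kN; rupture φR_n = 0.75×0.6×450×10×120 = 243.0 kN; take 243.0 kN (rupture).
Governing: min(110.0, 243.0) = 110.0 kN → weld metal.

110.0 kN (weld metal governs)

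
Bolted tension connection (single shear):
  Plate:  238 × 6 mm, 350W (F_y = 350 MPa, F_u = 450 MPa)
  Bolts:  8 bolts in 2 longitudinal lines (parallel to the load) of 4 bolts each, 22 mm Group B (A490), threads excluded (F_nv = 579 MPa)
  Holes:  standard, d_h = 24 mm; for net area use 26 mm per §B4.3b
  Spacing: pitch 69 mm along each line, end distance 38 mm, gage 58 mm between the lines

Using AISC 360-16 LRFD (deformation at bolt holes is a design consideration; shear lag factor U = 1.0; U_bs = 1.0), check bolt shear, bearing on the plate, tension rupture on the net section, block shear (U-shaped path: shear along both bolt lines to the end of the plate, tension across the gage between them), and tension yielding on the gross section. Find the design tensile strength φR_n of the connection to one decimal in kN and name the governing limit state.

376.7 kN (net-section rupture governs)

Bolt shear: A_b = π(22)²/4 = 380.13 mm². φR_n = 0.75 × 579 × 380.13 × 8 × 1 = 1320.6 kN.
Bearing (6 mm plate, F_u = 450 MPa): end bolts L_c = 38 − 24/2 = 26, R_n = min(1.2×26×6×450, 2.4×22×6×450) = 84.24 kN/bolt; interior L_c = 69 − 24 = 45, R_n = 142.56 kN/bolt. φR_n = 0.75 × (2×84.24 + 6×142.56) = 767.9 kN.
Tension rupture (net): A_n = (238 − 2×26)×6 = 1116 mm² (U = 1.0, A_e = A_n). φR_n = 0.75 × 450 × 1116 = 376.7 kN.
Block shear: shear path 2×[38+3×69] = 2×245 mm, A_gv = 2940, A_nv = 2×(245 − 3.5×26)×6 = 1848 mm²; tension across gage: (58 − 1×26)×6 = 192 mm². R_n = min(0.6×450×1848, 0.6×350×2940) + 1.0×450×192 = min(498.96, 617.4) + 86.4 = 585.36 kN. φR_n = 0.75 × 585.36 = 439.0 kN.
Tension yield (gross): A_g = 238×6 = 1428 mm². φR_n = 0.90 × 350 × 1428 = 449.8 kN.
Governing: min(1320.6, 767.9, 376.7, 439.0, 449.8) = 376.7 kN → net-section rupture.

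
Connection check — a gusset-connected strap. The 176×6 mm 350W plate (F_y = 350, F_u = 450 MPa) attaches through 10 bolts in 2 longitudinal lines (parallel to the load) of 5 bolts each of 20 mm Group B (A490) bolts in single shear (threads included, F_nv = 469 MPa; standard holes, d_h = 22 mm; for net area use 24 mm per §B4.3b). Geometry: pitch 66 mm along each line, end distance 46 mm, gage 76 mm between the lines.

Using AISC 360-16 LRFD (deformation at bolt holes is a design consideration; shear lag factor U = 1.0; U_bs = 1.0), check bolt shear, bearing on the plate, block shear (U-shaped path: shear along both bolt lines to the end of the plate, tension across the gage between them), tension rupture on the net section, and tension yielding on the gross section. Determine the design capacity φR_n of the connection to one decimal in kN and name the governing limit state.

Bolt shear: A_b = π(20)²/4 = 314.16 mm². φR_n = 0.75 × 469 × 314.16 × 10 × 1 = 1105.1 kN.
Bearing (6 mm plate, F_u = 450 MPa): end bolts L_c = 46 − 22/2 = 35, R_n = min(1.2×35×6×450, 2.4×20×6×450) = 113.4 kN/bolt; interior L_c = 66 − 22 = 44, R_n = 129.6 kN/bolt. φR_n = 0.75 × (2×113.4 + 8×129.6) = 947.7 kN.
Block shear: shear path 2×[46+4×66] = 2×310 mm, A_gv = 3720, A_nv = 2×(310 − 4.5×24)×6 = 2424 mm²; tension across gage: (76 − 1×24)×6 = 312 mm². R_n = min(0.6×450×2424, 0.6×350×3720) + 1.0×450×312 = min(654.48, 781.2) + 140.4 = 794.88 kN. φR_n = 0.75 × 794.88 = 596.2 kN.
Tension rupture (net): A_n = (176 − 2×24)×6 = 768 mm² (U = 1.0, A_e = A_n). φR_n = 0.75 × 450 × 768 = 259.2 kN.
Tension yield (gross): A_g = 176×6 = 1056 mm². φR_n = 0.90 × 350 × 1056 = 332.6 kN.
Governing: min(1105.1, 947.7, 596.2, 259.2, 332.6) = 259.2 kN → net-section rupture.

259.2 kN (net-section rupture governs)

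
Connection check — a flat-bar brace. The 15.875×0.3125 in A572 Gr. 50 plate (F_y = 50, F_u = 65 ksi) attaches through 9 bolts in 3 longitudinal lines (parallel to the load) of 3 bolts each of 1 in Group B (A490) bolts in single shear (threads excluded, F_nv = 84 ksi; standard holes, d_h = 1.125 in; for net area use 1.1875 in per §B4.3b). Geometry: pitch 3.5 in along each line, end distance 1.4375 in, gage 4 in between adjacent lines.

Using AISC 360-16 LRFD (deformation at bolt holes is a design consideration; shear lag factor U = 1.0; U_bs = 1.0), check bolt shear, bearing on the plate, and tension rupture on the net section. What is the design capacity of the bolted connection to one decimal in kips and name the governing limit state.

187.6 kips (net-section rupture governs)

Bolt shear: A_b = π(1)²/4 = 0.7854 in². φR_n = 0.75 × 84 × 0.7854 × 9 × 1 = 445.3 kips.
Bearing (0.3125 in plate, F_u = 65 ksi): end bolts L_c = 1.4375 − 1.125/2 = 0.875, R_n = min(1.2×0.875×0.3125×65, 2.4×1×0.3125×65) = 21.328 kips/bolt; interior L_c = 3.5 − 1.125 = 2.375, R_n = 48.75 kips/bolt. φR_n = 0.75 × (3×21.328 + 6×48.75) = 267.4 kips.
Tension rupture (net): A_n = (15.875 − 3×1.1875)×0.3125 = 3.8477 in² (U = 1.0, A_e = A_n). φR_n = 0.75 × 65 × 3.8477 = 187.6 kips.
Governing: min(445.3, 267.4, 187.6) = 187.6 kips → net-section rupture.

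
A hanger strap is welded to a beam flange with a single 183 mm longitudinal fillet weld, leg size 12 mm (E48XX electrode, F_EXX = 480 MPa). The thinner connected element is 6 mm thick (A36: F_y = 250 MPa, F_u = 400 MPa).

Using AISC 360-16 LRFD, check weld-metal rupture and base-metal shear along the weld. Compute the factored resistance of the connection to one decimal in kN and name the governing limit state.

Weld metal: throat = 0.707×12 = 8.484 mm, L = 183 mm. φR_n = 0.75 × 0.6 × 480 × 8.484 × 183 = 335.4 kN.
Base metal shear (6 mm plate): yield φR_n = 1.0×0.6×250×6×183 = 164.7 kN; rupture φR_n = 0.75×0.6×400×6×183 = 197.6 kN; take 164.7 kN (yield).
Governing: min(335.4, 164.7) = 164.7 kN → base-metal shear.

164.7 kN (base-metal shear governs)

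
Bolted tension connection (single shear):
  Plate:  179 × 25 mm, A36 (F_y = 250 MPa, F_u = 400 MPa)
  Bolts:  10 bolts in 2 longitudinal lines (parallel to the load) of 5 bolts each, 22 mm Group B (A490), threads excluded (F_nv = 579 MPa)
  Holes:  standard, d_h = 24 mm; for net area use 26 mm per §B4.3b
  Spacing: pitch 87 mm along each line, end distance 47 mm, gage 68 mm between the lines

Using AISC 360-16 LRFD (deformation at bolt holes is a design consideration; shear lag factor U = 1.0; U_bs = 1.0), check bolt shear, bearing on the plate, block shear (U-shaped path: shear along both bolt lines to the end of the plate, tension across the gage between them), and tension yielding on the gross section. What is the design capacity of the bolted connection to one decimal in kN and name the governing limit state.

Bolt shear: A_b = π(22)²/4 = 380.13 mm². φR_n = 0.75 × 579 × 380.13 × 10 × 1 = 1650.7 kN.
Bearing (25 mm plate, F_u = 400 MPa): end bolts L_c = 47 − 24/2 = 35, R_n = min(1.2×35×25×400, 2.4×22×25×400) = 420 kN/bolt; interior L_c = 87 − 24 = 63, R_n = 528 kN/bolt. φR_n = 0.75 × (2×420 + 8×528) = 3798.0 kN.
Block shear: shear path 2×[47+4×87] = 2×395 mm, A_gv = 19750, A_nv = 2×(395 − 4.5×26)×25 = 13900 mm²; tension across gage: (68 − 1×26)×25 = 1050 mm². R_n = min(0.6×400×13900, 0.6×250×19750) + 1.0×400×1050 = min(3336, 2962.5) + 420 = 3382.5 kN. φR_n = 0.75 × 3382.5 = 2536.9 kN.
Tension yield (gross): A_g = 179×25 = 4475 mm². φR_n = 0.90 × 250 × 4475 = 1006.9 kN.
Governing: min(1650.7, 3798.0, 2536.9, 1006.9) = 1006.9 kN → gross-section yield.

1006.9 kN (gross-section yield governs)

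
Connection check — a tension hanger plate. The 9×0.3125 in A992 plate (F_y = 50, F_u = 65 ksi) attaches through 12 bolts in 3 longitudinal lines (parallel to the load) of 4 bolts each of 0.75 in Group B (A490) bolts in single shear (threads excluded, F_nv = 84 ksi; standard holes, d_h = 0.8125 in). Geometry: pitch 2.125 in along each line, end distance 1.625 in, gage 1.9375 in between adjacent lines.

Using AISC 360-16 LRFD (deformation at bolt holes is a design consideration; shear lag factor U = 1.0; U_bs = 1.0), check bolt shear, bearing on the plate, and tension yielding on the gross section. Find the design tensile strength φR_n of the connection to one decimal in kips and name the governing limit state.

126.6 kips (gross-section yield governs)

Bolt shear: A_b = π(0.75)²/4 = 0.44179 in². φR_n = 0.75 × 84 × 0.44179 × 12 × 1 = 334.0 kips.
Bearing (0.3125 in plate, F_u = 65 ksi): end bolts L_c = 1.625 − 0.8125/2 = 1.21875, R_n = min(1.2×1.21875×0.3125×65, 2.4×0.75×0.3125×65) = 29.707 kips/bolt; interior L_c = 2.125 − 0.8125 = 1.3125, R_n = 31.992 kips/bolt. φR_n = 0.75 × (3×29.707 + 9×31.992) = 282.8 kips.
Tension yield (gross): A_g = 9×0.3125 = 2.8125 in². φR_n = 0.90 × 50 × 2.8125 = 126.6 kips.
Governing: min(334.0, 282.8, 126.6) = 126.6 kips → gross-section yield.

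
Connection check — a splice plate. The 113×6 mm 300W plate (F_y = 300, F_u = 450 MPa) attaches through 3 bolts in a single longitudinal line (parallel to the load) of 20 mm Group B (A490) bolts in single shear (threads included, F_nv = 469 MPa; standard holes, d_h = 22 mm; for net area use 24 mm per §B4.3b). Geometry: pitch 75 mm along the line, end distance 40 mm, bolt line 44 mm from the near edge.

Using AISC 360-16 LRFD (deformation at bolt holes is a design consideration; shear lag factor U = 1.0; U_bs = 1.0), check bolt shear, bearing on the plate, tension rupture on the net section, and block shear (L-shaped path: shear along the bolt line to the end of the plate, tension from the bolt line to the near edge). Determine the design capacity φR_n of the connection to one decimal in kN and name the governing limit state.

180.2 kN (net-section rupture governs)

Bolt shear: A_b = π(20)²/4 = 314.16 mm². φR_n = 0.75 × 469 × 314.16 × 3 × 1 = 331.5 kN.
Bearing (6 mm plate, F_u = 450 MPa): end bolts L_c = 40 − 22/2 = 29, R_n = min(1.2×29×6×450, 2.4×20×6×450) = 93.96 kN/bolt; interior L_c = 75 − 22 = 53, R_n = 129.6 kN/bolt. φR_n = 0.75 × (1×93.96 + 2×129.6) = 264.9 kN.
Tension rupture (net): A_n = (113 − 1×24)×6 = 534 mm² (U = 1.0, A_e = A_n). φR_n = 0.75 × 450 × 534 = 180.2 kN.
Block shear: shear path 1×[40+2×75] = 1×190 mm, A_gv = 1140, A_nv = 1×(190 − 2.5×24)×6 = 780 mm²; tension to near edge: (44 − 0.5×24)×6 = 192 mm². R_n = min(0.6×450×780, 0.6×300×1140) + 1.0×450×192 = min(210.6, 205.2) + 86.4 = 291.6 kN. φR_n = 0.75 × 291.6 = 218.7 kN.
Governing: min(331.5, 264.9, 180.2, 218.7) = 180.2 kN → net-section rupture.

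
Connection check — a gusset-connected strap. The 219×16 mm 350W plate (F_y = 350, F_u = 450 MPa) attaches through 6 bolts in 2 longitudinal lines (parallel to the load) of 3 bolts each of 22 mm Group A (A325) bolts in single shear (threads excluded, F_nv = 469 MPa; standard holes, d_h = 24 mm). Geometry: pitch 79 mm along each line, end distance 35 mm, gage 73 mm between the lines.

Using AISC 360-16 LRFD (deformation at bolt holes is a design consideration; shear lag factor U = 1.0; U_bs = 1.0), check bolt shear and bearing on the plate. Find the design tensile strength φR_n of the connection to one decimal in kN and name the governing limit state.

802.3 kN (bolt shear governs)

Bolt shear: A_b = π(22)²/4 = 380.13 mm². φR_n = 0.75 × 469 × 380.13 × 6 × 1 = 802.3 kN.
Bearing (16 mm plate, F_u = 450 MPa): end bolts L_c = 35 − 24/2 = 23, R_n = min(1.2×23×16×450, 2.4×22×16×450) = 198.72 kN/bolt; interior L_c = 79 − 24 = 55, R_n = 380.16 kN/bolt. φR_n = 0.75 × (2×198.72 + 4×380.16) = 1438.6 kN.
Governing: min(802.3, 1438.6) = 802.3 kN → bolt shear.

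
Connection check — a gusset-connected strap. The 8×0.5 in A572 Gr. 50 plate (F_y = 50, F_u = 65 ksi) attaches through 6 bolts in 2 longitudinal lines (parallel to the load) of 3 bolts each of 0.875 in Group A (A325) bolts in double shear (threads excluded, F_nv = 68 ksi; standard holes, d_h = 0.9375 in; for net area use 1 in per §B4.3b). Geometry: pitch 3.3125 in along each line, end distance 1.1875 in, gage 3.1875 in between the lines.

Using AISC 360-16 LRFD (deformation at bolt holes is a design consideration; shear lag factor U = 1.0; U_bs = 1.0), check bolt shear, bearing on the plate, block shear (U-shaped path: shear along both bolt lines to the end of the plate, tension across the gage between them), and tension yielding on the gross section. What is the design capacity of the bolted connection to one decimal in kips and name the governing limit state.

180.0 kips (gross-section yield governs)

Bolt shear: A_b = π(0.875)²/4 = 0.60132 in². φR_n = 0.75 × 68 × 0.60132 × 6 × 2 = 368.0 kips.
Bearing (0.5 in plate, F_u = 65 ksi): end bolts L_c = 1.1875 − 0.9375/2 = 0.71875, R_n = min(1.2×0.71875×0.5×65, 2.4×0.875×0.5×65) = 28.031 kips/bolt; interior L_c = 3.3125 − 0.9375 = 2.375, R_n = 68.25 kips/bolt. φR_n = 0.75 × (2×28.031 + 4×68.25) = 246.8 kips.
Block shear: shear path 2×[1.1875+2×3.3125] = 2×7.8125 in, A_gv = 7.8125, A_nv = 2×(7.8125 − 2.5×1)×0.5 = 5.3125 in²; tension across gage: (3.1875 − 1×1)×0.5 = 1.0938 in². R_n = min(0.6×65×5.3125, 0.6×50×7.8125) + 1.0×65×1.0938 = min(207.19, 234.38) + 71.097 = 278.29 kips. φR_n = 0.75 × 278.29 = 208.7 kips.
Tension yield (gross): A_g = 8×0.5 = 4 in². φR_n = 0.90 × 50 × 4 = 180.0 kips.
Governing: min(368.0, 246.8, 208.7, 180.0) = 180.0 kips → gross-section yield.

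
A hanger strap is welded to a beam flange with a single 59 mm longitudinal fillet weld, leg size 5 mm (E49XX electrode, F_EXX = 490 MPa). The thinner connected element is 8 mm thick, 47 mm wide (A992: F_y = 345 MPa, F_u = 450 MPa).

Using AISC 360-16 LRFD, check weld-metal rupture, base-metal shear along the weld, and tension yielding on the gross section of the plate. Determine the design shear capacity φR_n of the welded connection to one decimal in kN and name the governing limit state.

46.0 kN (weld metal governs)

Weld metal: throat = 0.707×5 = 3.535 mm, L = 59 mm. φR_n = 0.75 × 0.6 × 490 × 3.535 × 59 = 46.0 kN.
Base metal shear (8 mm plate): yield φR_n = 1.0×0.6×345×8×59 = 97.7 kN; rupture φR_n = 0.75×0.6×450×8×59 = 95.6 kN; take 95.6 kN (rupture).
Tension yield (gross): A_g = 47×8 = 376 mm². φR_n = 0.90 × 345 × 376 = 116.7 kN.
Governing: min(46.0, 95.6, 116.7) = 46.0 kN → weld metal.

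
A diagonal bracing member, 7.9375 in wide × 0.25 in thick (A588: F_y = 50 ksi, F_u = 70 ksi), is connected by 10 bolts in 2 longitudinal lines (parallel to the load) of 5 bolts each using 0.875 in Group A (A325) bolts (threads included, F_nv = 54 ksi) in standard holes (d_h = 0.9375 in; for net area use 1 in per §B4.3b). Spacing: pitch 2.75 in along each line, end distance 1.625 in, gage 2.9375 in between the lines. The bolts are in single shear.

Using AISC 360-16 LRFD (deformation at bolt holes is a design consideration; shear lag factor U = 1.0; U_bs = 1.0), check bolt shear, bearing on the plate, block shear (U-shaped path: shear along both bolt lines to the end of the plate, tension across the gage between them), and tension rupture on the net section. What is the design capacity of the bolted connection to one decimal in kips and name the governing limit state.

Bolt shear: A_b = π(0.875)²/4 = 0.60132 in². φR_n = 0.75 × 54 × 0.60132 × 10 × 1 = 243.5 kips.
Bearing (0.25 in plate, F_u = 70 ksi): end bolts L_c = 1.625 − 0.9375/2 = 1.15625, R_n = min(1.2×1.15625×0.25×70, 2.4×0.875×0.25×70) = 24.281 kips/bolt; interior L_c = 2.75 − 0.9375 = 1.8125, R_n = 36.75 kips/bolt. φR_n = 0.75 × (2×24.281 + 8×36.75) = 256.9 kips.
Block shear: shear path 2×[1.625+4×2.75] = 2×12.625 in, A_gv = 6.3125, A_nv = 2×(12.625 − 4.5×1)×0.25 = 4.0625 in²; tension across gage: (2.9375 − 1×1)×0.25 = 0.48438 in². R_n = min(0.6×70×4.0625, 0.6×50×6.3125) + 1.0×70×0.48438 = min(170.63, 189.38) + 33.907 = 204.54 kips. φR_n = 0.75 × 204.54 = 153.4 kips.
Tension rupture (net): A_n = (7.9375 − 2×1)×0.25 = 1.4844 in² (U = 1.0, A_e = A_n). φR_n = 0.75 × 70 × 1.4844 = 77.9 kips.
Governing: min(243.5, 256.9, 153.4, 77.9) = 77.9 kips → net-section rupture.

77.9 kips (net-section rupture governs)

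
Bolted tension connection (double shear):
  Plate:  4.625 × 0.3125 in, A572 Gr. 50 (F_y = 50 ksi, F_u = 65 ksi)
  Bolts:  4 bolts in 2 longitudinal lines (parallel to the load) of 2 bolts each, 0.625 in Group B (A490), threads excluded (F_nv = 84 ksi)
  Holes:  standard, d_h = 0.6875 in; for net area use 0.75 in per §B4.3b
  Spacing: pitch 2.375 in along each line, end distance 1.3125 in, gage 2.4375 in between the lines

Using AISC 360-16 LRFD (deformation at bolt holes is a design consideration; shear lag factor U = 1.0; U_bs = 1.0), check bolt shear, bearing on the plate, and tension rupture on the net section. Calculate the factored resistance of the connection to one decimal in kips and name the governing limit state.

Bolt shear: A_b = π(0.625)²/4 = 0.3068 in². φR_n = 0.75 × 84 × 0.3068 × 4 × 2 = 154.6 kips.
Bearing (0.3125 in plate, F_u = 65 ksi): end bolts L_c = 1.3125 − 0.6875/2 = 0.96875, R_n = min(1.2×0.96875×0.3125×65, 2.4×0.625×0.3125×65) = 23.613 kips/bolt; interior L_c = 2.375 − 0.6875 = 1.6875, R_n = 30.469 kips/bolt. φR_n = 0.75 × (2×23.613 + 2×30.469) = 81.1 kips.
Tension rupture (net): A_n = (4.625 − 2×0.75)×0.3125 = 0.97656 in² (U = 1.0, A_e = A_n). φR_n = 0.75 × 65 × 0.97656 = 47.6 kips.
Governing: min(154.6, 81.1, 47.6) = 47.6 kips → net-section rupture.

47.6 kips (net-section rupture governs)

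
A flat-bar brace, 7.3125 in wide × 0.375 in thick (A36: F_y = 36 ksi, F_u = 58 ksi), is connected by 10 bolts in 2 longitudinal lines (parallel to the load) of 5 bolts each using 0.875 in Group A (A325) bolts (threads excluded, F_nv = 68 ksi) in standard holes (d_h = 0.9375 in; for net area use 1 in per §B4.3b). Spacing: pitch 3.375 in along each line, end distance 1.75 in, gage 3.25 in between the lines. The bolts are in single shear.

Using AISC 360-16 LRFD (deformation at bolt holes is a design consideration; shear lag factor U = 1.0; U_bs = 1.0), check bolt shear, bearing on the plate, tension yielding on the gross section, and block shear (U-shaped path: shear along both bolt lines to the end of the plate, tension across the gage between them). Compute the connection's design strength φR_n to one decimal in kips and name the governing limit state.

88.8 kips (gross-section yield governs)

Bolt shear: A_b = π(0.875)²/4 = 0.60132 in². φR_n = 0.75 × 68 × 0.60132 × 10 × 1 = 306.7 kips.
Bearing (0.375 in plate, F_u = 58 ksi): end bolts L_c = 1.75 − 0.9375/2 = 1.28125, R_n = min(1.2×1.28125×0.375×58, 2.4×0.875×0.375×58) = 33.441 kips/bolt; interior L_c = 3.375 − 0.9375 = 2.4375, R_n = 45.675 kips/bolt. φR_n = 0.75 × (2×33.441 + 8×45.675) = 324.2 kips.
Tension yield (gross): A_g = 7.3125×0.375 = 2.7422 in². φR_n = 0.90 × 36 × 2.7422 = 88.8 kips.
Block shear: shear path 2×[1.75+4×3.375] = 2×15.25 in, A_gv = 11.438, A_nv = 2×(15.25 − 4.5×1)×0.375 = 8.0625 in²; tension across gage: (3.25 − 1×1)×0.375 = 0.84375 in². R_n = min(0.6×58×8.0625, 0.6×36×11.438) + 1.0×58×0.84375 = min(280.58, 247.06) + 48.938 = 296 kips. φR_n = 0.75 × 296 = 222.0 kips.
Governing: min(306.7, 324.2, 88.8, 222.0) = 88.8 kips → gross-section yield.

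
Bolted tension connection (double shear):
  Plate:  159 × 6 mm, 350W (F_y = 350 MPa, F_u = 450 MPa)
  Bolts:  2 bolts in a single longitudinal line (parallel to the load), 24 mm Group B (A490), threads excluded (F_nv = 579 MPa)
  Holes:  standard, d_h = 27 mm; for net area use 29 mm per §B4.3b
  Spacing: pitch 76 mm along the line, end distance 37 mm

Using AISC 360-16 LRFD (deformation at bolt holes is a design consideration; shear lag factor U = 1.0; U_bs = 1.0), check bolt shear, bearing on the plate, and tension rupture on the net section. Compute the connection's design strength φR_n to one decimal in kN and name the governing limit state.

173.7 kN (bearing governs)

Bolt shear: A_b = π(24)²/4 = 452.39 mm². φR_n = 0.75 × 579 × 452.39 × 2 × 2 = 785.8 kN.
Bearing (6 mm plate, F_u = 450 MPa): end bolts L_c = 37 − 27/2 = 23.5, R_n = min(1.2×23.5×6×450, 2.4×24×6×450) = 76.14 kN/bolt; interior L_c = 76 − 27 = 49, R_n = 155.52 kN/bolt. φR_n = 0.75 × (1×76.14 + 1×155.52) = 173.7 kN.
Tension rupture (net): A_n = (159 − 1×29)×6 = 780 mm² (U = 1.0, A_e = A_n). φR_n = 0.75 × 450 × 780 = 263.3 kN.
Governing: min(785.8, 173.7, 263.3) = 173.7 kN → bearing.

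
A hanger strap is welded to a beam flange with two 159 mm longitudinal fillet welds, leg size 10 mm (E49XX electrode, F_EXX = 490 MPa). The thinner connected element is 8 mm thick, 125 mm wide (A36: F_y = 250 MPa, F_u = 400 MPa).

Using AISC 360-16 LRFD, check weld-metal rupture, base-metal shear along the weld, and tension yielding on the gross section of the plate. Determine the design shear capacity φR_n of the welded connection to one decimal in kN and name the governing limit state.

225.0 kN (gross-section yield governs)

Weld metal: throat = 0.707×10 = 7.07 mm, L = 2×159 = 318 mm. φR_n = 0.75 × 0.6 × 490 × 7.07 × 318 = 495.7 kN.
Base metal shear (8 mm plate): yield φR_n = 1.0×0.6×250×8×318 = 381.6 kN; rupture φR_n = 0.75×0.6×400×8×318 = 457.9 kN; take 381.6 kN (yield).
Tension yield (gross): A_g = 125×8 = 1000 mm². φR_n = 0.90 × 250 × 1000 = 225.0 kN.
Governing: min(495.7, 381.6, 225.0) = 225.0 kN → gross-section yield.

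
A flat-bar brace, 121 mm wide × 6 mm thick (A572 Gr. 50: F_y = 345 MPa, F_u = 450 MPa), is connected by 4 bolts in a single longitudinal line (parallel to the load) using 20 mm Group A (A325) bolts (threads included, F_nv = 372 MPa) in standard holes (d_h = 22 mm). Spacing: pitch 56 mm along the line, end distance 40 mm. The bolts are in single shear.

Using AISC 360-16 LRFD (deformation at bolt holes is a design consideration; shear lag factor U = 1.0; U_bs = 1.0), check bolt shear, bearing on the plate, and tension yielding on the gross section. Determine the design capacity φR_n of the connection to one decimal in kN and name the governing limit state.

225.4 kN (gross-section yield governs)

Bolt shear: A_b = π(20)²/4 = 314.16 mm². φR_n = 0.75 × 372 × 314.16 × 4 × 1 = 350.6 kN.
Bearing (6 mm plate, F_u = 450 MPa): end bolts L_c = 40 − 22/2 = 29, R_n = min(1.2×29×6×450, 2.4×20×6×450) = 93.96 kN/bolt; interior L_c = 56 − 22 = 34, R_n = 110.16 kN/bolt. φR_n = 0.75 × (1×93.96 + 3×110.16) = 318.3 kN.
Tension yield (gross): A_g = 121×6 = 726 mm². φR_n = 0.90 × 345 × 726 = 225.4 kN.
Governing: min(350.6, 318.3, 225.4) = 225.4 kN → gross-section yield.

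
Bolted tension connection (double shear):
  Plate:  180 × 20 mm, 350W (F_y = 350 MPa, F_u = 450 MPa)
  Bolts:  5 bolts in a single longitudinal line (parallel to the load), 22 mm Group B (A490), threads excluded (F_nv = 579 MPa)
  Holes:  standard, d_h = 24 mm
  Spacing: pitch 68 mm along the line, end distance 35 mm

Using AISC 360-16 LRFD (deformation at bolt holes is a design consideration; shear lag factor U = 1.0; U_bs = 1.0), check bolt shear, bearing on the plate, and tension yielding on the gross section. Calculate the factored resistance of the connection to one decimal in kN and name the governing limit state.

1134.0 kN (gross-section yield governs)

Bolt shear: A_b = π(22)²/4 = 380.13 mm². φR_n = 0.75 × 579 × 380.13 × 5 × 2 = 1650.7 kN.
Bearing (20 mm plate, F_u = 450 MPa): end bolts L_c = 35 − 24/2 = 23, R_n = min(1.2×23×20×450, 2.4×22×20×450) = 248.4 kN/bolt; interior L_c = 68 − 24 = 44, R_n = 475.2 kN/bolt. φR_n = 0.75 × (1×248.4 + 4×475.2) = 1611.9 kN.
Tension yield (gross): A_g = 180×20 = 3600 mm². φR_n = 0.90 × 350 × 3600 = 1134.0 kN.
Governing: min(1650.7, 1611.9, 1134.0) = 1134.0 kN → gross-section yield.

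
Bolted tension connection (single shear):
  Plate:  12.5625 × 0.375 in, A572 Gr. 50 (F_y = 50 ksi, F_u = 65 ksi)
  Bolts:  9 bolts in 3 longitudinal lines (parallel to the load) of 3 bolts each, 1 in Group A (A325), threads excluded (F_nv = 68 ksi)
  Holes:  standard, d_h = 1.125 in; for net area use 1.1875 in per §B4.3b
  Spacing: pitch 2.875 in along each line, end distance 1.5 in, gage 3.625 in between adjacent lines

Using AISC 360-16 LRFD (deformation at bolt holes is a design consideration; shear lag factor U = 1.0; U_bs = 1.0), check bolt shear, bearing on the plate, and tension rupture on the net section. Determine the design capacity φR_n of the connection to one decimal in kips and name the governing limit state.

Bolt shear: A_b = π(1)²/4 = 0.7854 in². φR_n = 0.75 × 68 × 0.7854 × 9 × 1 = 360.5 kips.
Bearing (0.375 in plate, F_u = 65 ksi): end bolts L_c = 1.5 − 1.125/2 = 0.9375, R_n = min(1.2×0.9375×0.375×65, 2.4×1×0.375×65) = 27.422 kips/bolt; interior L_c = 2.875 − 1.125 = 1.75, R_n = 51.188 kips/bolt. φR_n = 0.75 × (3×27.422 + 6×51.188) = 292.0 kips.
Tension rupture (net): A_n = (12.5625 − 3×1.1875)×0.375 = 3.375 in² (U = 1.0, A_e = A_n). φR_n = 0.75 × 65 × 3.375 = 164.5 kips.
Governing: min(360.5, 292.0, 164.5) = 164.5 kips → net-section rupture.

164.5 kips (net-section rupture governs)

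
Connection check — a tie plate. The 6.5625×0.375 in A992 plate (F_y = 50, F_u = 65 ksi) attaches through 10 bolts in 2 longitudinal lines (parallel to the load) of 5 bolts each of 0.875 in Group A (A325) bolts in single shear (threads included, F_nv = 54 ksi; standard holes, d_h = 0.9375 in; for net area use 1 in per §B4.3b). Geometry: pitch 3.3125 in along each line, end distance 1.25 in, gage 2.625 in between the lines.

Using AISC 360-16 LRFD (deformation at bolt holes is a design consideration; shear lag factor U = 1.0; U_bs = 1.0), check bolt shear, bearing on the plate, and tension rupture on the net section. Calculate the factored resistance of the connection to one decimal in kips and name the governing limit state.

Bolt shear: A_b = π(0.875)²/4 = 0.60132 in². φR_n = 0.75 × 54 × 0.60132 × 10 × 1 = 243.5 kips.
Bearing (0.375 in plate, F_u = 65 ksi): end bolts L_c = 1.25 − 0.9375/2 = 0.78125, R_n = min(1.2×0.78125×0.375×65, 2.4×0.875×0.375×65) = 22.852 kips/bolt; interior L_c = 3.3125 − 0.9375 = 2.375, R_n = 51.188 kips/bolt. φR_n = 0.75 × (2×22.852 + 8×51.188) = 341.4 kips.
Tension rupture (net): A_n = (6.5625 − 2×1)×0.375 = 1.7109 in² (U = 1.0, A_e = A_n). φR_n = 0.75 × 65 × 1.7109 = 83.4 kips.
Governing: min(243.5, 341.4, 83.4) = 83.4 kips → net-section rupture.

83.4 kips (net-section rupture governs)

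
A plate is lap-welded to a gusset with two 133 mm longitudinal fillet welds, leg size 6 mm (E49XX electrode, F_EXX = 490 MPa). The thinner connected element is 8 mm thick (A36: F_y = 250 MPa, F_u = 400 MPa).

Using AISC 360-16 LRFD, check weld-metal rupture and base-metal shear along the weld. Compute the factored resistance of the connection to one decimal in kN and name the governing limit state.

Weld metal: throat = 0.707×6 = 4.242 mm, L = 2×133 = 266 mm. φR_n = 0.75 × 0.6 × 490 × 4.242 × 266 = 248.8 kN.
Base metal shear (8 mm plate): yield φR_n = 1.0×0.6×250×8×266 = 319.2 kN; rupture φR_n = 0.75×0.6×400×8×266 = 383.0 kN; take 319.2 kN (yield).
Governing: min(248.8, 319.2) = 248.8 kN → weld metal.

248.8 kN (weld metal governs)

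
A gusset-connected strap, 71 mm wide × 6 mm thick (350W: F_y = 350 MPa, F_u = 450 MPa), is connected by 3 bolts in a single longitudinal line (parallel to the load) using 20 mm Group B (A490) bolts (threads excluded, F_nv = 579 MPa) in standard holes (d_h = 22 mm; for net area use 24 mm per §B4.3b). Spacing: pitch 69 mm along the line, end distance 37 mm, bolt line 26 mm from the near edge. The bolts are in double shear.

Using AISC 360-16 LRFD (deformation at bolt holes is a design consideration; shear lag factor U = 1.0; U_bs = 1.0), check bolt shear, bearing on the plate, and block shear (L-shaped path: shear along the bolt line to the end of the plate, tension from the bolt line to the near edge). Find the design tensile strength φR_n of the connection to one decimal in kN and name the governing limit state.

168.1 kN (block shear governs)

Bolt shear: A_b = π(20)²/4 = 314.16 mm². φR_n = 0.75 × 579 × 314.16 × 3 × 2 = 818.5 kN.
Bearing (6 mm plate, F_u = 450 MPa): end bolts L_c = 37 − 22/2 = 26, R_n = min(1.2×26×6×450, 2.4×20×6×450) = 84.24 kN/bolt; interior L_c = 69 − 22 = 47, R_n = 129.6 kN/bolt. φR_n = 0.75 × (1×84.24 + 2×129.6) = 257.6 kN.
Block shear: shear path 1×[37+2×69] = 1×175 mm, A_gv = 1050, A_nv = 1×(175 − 2.5×24)×6 = 690 mm²; tension to near edge: (26 − 0.5×24)×6 = 84 mm². R_n = min(0.6×450×690, 0.6×350×1050) + 1.0×450×84 = min(186.3, 220.5) + 37.8 = 224.1 kN. φR_n = 0.75 × 224.1 = 168.1 kN.
Governing: min(818.5, 257.6, 168.1) = 168.1 kN → block shear.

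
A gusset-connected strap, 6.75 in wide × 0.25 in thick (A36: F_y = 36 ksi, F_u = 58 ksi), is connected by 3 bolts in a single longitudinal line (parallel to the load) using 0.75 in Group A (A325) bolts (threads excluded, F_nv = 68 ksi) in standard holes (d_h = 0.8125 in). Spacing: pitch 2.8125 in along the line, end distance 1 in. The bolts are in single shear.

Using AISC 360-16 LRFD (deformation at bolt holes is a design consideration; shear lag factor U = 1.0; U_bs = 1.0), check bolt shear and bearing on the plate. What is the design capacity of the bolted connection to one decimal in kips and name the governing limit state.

Bolt shear: A_b = π(0.75)²/4 = 0.44179 in². φR_n = 0.75 × 68 × 0.44179 × 3 × 1 = 67.6 kips.
Bearing (0.25 in plate, F_u = 58 ksi): end bolts L_c = 1 − 0.8125/2 = 0.59375, R_n = min(1.2×0.59375×0.25×58, 2.4×0.75×0.25×58) = 10.331 kips/bolt; interior L_c = 2.8125 − 0.8125 = 2, R_n = 26.1 kips/bolt. φR_n = 0.75 × (1×10.331 + 2×26.1) = 46.9 kips.
Governing: min(67.6, 46.9) = 46.9 kips → bearing.

46.9 kips (bearing governs)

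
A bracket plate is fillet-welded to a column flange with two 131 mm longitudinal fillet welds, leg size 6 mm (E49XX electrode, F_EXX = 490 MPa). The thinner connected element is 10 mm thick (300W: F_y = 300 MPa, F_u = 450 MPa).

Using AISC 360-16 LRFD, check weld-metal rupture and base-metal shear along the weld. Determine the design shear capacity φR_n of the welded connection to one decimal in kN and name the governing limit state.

Weld metal: throat = 0.707×6 = 4.242 mm, L = 2×131 = 262 mm. φR_n = 0.75 × 0.6 × 490 × 4.242 × 262 = 245.1 kN.
Base metal shear (10 mm plate): yield φR_n = 1.0×0.6×300×10×262 = 471.6 kN; rupture φR_n = 0.75×0.6×450×10×262 = 530.6 kN; take 471.6 kN (yield).
Governing: min(245.1, 471.6) = 245.1 kN → weld metal.

245.1 kN (weld metal governs)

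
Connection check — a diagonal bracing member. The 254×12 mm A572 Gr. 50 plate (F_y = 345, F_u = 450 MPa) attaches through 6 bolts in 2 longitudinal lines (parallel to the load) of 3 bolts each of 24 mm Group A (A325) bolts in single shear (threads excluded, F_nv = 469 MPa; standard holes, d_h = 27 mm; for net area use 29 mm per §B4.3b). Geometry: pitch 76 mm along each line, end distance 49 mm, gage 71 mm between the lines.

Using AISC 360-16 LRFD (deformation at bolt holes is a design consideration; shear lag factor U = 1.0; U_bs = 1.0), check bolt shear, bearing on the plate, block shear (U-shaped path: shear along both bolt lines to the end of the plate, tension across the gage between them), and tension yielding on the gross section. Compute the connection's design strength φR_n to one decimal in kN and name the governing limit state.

794.6 kN (block shear governs)

Bolt shear: A_b = π(24)²/4 = 452.39 mm². φR_n = 0.75 × 469 × 452.39 × 6 × 1 = 954.8 kN.
Bearing (12 mm plate, F_u = 450 MPa): end bolts L_c = 49 − 27/2 = 35.5, R_n = min(1.2×35.5×12×450, 2.4×24×12×450) = 230.04 kN/bolt; interior L_c = 76 − 27 = 49, R_n = 311.04 kN/bolt. φR_n = 0.75 × (2×230.04 + 4×311.04) = 1278.2 kN.
Block shear: shear path 2×[49+2×76] = 2×201 mm, A_gv = 4824, A_nv = 2×(201 − 2.5×29)×12 = 3084 mm²; tension across gage: (71 − 1×29)×12 = 504 mm². R_n = min(0.6×450×3084, 0.6×345×4824) + 1.0×450×504 = min(832.68, 998.57) + 226.8 = 1059.5 kN. φR_n = 0.75 × 1059.5 = 794.6 kN.
Tension yield (gross): A_g = 254×12 = 3048 mm². φR_n = 0.90 × 345 × 3048 = 946.4 kN.
Governing: min(954.8, 1278.2, 794.6, 946.4) = 794.6 kN → block shear.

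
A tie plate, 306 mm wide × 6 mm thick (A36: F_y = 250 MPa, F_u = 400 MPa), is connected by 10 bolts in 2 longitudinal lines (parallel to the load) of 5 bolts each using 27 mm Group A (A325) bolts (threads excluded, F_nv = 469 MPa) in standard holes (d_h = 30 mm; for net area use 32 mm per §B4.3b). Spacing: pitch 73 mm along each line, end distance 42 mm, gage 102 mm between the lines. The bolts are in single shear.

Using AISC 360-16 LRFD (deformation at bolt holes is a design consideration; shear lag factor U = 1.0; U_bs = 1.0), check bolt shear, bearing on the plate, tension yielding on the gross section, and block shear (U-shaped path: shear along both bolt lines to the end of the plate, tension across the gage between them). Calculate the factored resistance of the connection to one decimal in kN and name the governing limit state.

413.1 kN (gross-section yield governs)

Bolt shear: A_b = π(27)²/4 = 572.56 mm². φR_n = 0.75 × 469 × 572.56 × 10 × 1 = 2014.0 kN.
Bearing (6 mm plate, F_u = 400 MPa): end bolts L_c = 42 − 30/2 = 27, R_n = min(1.2×27×6×400, 2.4×27×6×400) = 77.76 kN/bolt; interior L_c = 73 − 30 = 43, R_n = 123.84 kN/bolt. φR_n = 0.75 × (2×77.76 + 8×123.84) = 859.7 kN.
Tension yield (gross): A_g = 306×6 = 1836 mm². φR_n = 0.90 × 250 × 1836 = 413.1 kN.
Block shear: shear path 2×[42+4×73] = 2×334 mm, A_gv = 4008, A_nv = 2×(334 − 4.5×32)×6 = 2280 mm²; tension across gage: (102 − 1×32)×6 = 420 mm². R_n = min(0.6×400×2280, 0.6×250×4008) + 1.0×400×420 = min(547.2, 601.2) + 168 = 715.2 kN. φR_n = 0.75 × 715.2 = 536.4 kN.
Governing: min(2014.0, 859.7, 413.1, 536.4) = 413.1 kN → gross-section yield.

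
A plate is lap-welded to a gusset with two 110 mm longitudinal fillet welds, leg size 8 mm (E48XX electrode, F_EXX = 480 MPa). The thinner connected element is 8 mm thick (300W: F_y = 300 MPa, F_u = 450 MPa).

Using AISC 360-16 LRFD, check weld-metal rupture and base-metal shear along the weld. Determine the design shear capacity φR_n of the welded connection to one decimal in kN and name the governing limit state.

Weld metal: throat = 0.707×8 = 5.656 mm, L = 2×110 = 220 mm. φR_n = 0.75 × 0.6 × 480 × 5.656 × 220 = 268.8 kN.
Base metal shear (8 mm plate): yield φR_n = 1.0×0.6×300×8×220 = 316.8 kN; rupture φR_n = 0.75×0.6×450×8×220 = 356.4 kN; take 316.8 kN (yield).
Governing: min(268.8, 316.8) = 268.8 kN → weld metal.

268.8 kN (weld metal governs)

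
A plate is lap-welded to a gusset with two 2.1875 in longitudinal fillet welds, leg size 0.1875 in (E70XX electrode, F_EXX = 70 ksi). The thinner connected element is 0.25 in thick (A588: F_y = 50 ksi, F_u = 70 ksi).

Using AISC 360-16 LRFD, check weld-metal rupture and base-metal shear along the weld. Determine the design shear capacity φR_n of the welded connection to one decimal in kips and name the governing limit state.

Weld metal: throat = 0.707×0.1875 = 0.13256 in, L = 2×2.1875 = 4.375 in. φR_n = 0.75 × 0.6 × 70 × 0.13256 × 4.375 = 18.3 kips.
Base metal shear (0.25 in plate): yield φR_n = 1.0×0.6×50×0.25×4.375 = 32.8 kips; rupture φR_n = 0.75×0.6×70×0.25×4.375 = 34.5 kips; take 32.8 kips (yield).
Governing: min(18.3, 32.8) = 18.3 kips → weld metal.

18.3 kips (weld metal governs)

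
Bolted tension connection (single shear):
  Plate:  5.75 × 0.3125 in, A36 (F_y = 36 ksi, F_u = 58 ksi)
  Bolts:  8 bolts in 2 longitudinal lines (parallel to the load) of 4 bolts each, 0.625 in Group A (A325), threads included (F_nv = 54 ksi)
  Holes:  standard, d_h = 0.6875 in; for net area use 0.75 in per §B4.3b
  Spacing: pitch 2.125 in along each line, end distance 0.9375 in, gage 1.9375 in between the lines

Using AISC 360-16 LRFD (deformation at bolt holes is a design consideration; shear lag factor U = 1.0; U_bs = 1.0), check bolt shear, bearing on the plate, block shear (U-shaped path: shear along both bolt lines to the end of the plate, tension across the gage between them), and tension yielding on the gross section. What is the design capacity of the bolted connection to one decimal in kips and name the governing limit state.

Bolt shear: A_b = π(0.625)²/4 = 0.3068 in². φR_n = 0.75 × 54 × 0.3068 × 8 × 1 = 99.4 kips.
Bearing (0.3125 in plate, F_u = 58 ksi): end bolts L_c = 0.9375 − 0.6875/2 = 0.59375, R_n = min(1.2×0.59375×0.3125×58, 2.4×0.625×0.3125×58) = 12.914 kips/bolt; interior L_c = 2.125 − 0.6875 = 1.4375, R_n = 27.188 kips/bolt. φR_n = 0.75 × (2×12.914 + 6×27.188) = 141.7 kips.
Block shear: shear path 2×[0.9375+3×2.125] = 2×7.3125 in, A_gv = 4.5703, A_nv = 2×(7.3125 − 3.5×0.75)×0.3125 = 2.9297 in²; tension across gage: (1.9375 − 1×0.75)×0.3125 = 0.37109 in². R_n = min(0.6×58×2.9297, 0.6×36×4.5703) + 1.0×58×0.37109 = min(101.95, 98.718) + 21.523 = 120.24 kips. φR_n = 0.75 × 120.24 = 90.2 kips.
Tension yield (gross): A_g = 5.75×0.3125 = 1.7969 in². φR_n = 0.90 × 36 × 1.7969 = 58.2 kips.
Governing: min(99.4, 141.7, 90.2, 58.2) = 58.2 kips → gross-section yield.

58.2 kips (gross-section yield governs)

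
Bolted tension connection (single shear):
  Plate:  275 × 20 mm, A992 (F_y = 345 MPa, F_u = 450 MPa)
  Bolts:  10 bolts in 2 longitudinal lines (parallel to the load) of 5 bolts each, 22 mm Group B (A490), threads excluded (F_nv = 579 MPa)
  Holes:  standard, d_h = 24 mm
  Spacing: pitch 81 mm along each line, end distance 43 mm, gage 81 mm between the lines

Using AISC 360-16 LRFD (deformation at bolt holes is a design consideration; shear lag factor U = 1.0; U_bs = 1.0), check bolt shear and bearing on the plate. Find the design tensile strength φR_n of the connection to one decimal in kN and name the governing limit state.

1650.7 kN (bolt shear governs)

Bolt shear: A_b = π(22)²/4 = 380.13 mm². φR_n = 0.75 × 579 × 380.13 × 10 × 1 = 1650.7 kN.
Bearing (20 mm plate, F_u = 450 MPa): end bolts L_c = 43 − 24/2 = 31, R_n = min(1.2×31×20×450, 2.4×22×20×450) = 334.8 kN/bolt; interior L_c = 81 − 24 = 57, R_n = 475.2 kN/bolt. φR_n = 0.75 × (2×334.8 + 8×475.2) = 3353.4 kN.
Governing: min(1650.7, 3353.4) = 1650.7 kN → bolt shear.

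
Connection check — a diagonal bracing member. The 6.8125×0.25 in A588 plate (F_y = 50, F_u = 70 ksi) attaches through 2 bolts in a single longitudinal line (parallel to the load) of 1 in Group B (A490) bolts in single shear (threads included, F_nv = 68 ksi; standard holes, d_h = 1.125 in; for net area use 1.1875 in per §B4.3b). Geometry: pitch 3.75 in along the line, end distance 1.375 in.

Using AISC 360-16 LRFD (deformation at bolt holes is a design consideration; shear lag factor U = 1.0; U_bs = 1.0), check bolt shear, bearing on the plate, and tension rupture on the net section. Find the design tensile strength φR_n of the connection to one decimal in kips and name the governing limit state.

Bolt shear: A_b = π(1)²/4 = 0.7854 in². φR_n = 0.75 × 68 × 0.7854 × 2 × 1 = 80.1 kips.
Bearing (0.25 in plate, F_u = 70 ksi): end bolts L_c = 1.375 − 1.125/2 = 0.8125, R_n = min(1.2×0.8125×0.25×70, 2.4×1×0.25×70) = 17.063 kips/bolt; interior L_c = 3.75 − 1.125 = 2.625, R_n = 42 kips/bolt. φR_n = 0.75 × (1×17.063 + 1×42) = 44.3 kips.
Tension rupture (net): A_n = (6.8125 − 1×1.1875)×0.25 = 1.4063 in² (U = 1.0, A_e = A_n). φR_n = 0.75 × 70 × 1.4063 = 73.8 kips.
Governing: min(80.1, 44.3, 73.8) = 44.3 kips → bearing.

44.3 kips (bearing governs)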